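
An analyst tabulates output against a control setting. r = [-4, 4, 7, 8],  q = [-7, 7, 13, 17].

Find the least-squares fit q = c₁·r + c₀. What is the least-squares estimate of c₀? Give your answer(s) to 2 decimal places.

c₀ = 0.30

MᵀM·[c₁, c₀]ᵀ = Mᵀq reads: 145·c₁ + 15·c₀ = 283;  15·c₁ + 4·c₀ = 30.
(Σr·r = 145, Σr = 15, Σ1 = 4, Σr·q = 283, Σq = 30.)
Eliminating c₀: 4·(row 1) − 15·(row 2) gives 355·c₁ = 4·283 − 15·30 = 682, so c₁ = 682/355.
Then c₀ = (30 − 15·(682/355))/4 = 21/71.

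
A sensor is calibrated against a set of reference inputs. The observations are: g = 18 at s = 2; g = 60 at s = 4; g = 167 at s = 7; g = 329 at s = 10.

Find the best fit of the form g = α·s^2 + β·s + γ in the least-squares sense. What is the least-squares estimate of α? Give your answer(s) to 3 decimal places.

α = 3.010

MᵀM·[α, β, γ]ᵀ = Mᵀg reads: 12673·α + 1415·β + 169·γ = 42115;  1415·α + 169·β + 23·γ = 4735;  169·α + 23·β + 4·γ = 574.
(Σs^2·s^2 = 12673, Σs^2·s = 1415, Σs^2 = 169, Σs·s = 169, Σs = 23, Σ1 = 4, Σs^2·g = 42115, Σs·g = 4735, Σg = 574.)
Row-reducing yields α = 1529/508, β = 4163/1524, γ = 239/381.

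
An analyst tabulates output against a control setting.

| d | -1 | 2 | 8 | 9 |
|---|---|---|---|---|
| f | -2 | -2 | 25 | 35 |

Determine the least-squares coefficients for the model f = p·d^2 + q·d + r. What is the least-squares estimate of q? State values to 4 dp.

Entries of AᵀA: Σd^2·d^2 = 10674, Σd^2·d = 1248, Σd^2 = 150, Σd·d = 150, Σd = 18, Σ1 = 4.
Moment sums: Σd^2·f = 4425, Σd·f = 513, Σf = 56.
Inverting the 3×3 Gram matrix, [p, q, r]ᵀ = [302/557, -401/557, -3445/1114]ᵀ.

q = -0.7199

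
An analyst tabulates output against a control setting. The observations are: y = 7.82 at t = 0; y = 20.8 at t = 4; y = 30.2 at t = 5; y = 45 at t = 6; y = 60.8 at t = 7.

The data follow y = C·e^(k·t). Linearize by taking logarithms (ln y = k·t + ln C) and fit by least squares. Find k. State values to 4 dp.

Linearized form: ln y = k·t + ln C. From the 5 transformed points,
XᵀX = [[126.0000, 22.0000]; [22.0000, 5]], rhs = [80.7721, 16.4137]ᵀ  (here Σt = 22.0000, Σ(t)² = 126.0000, Σln y = 16.4137, Σt·ln y = 80.7721).
Solving (det = 146.0000): k = 0.29287, ln C = 1.99413.

k = 0.2929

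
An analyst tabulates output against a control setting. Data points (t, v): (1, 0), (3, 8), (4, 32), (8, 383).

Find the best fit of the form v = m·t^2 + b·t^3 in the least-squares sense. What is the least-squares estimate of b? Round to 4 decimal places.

Setting ∂/∂m … = 0 gives: 4434·m + 34036·b = 25096;  34036·m + 266970·b = 198360.
(Σt^2·t^2 = 4434, Σt^2·t^3 = 34036, Σt^3·t^3 = 266970, Σt^2·v = 25096, Σt^3·v = 198360.)
Determinant 4434·266970 − 34036² = 25295684.
m = (25096·266970 − 34036·198360)/25295684 = -12875460/6323921; b = (4434·198360 − 34036·25096)/25295684 = 6340196/6323921.

b = 1.0026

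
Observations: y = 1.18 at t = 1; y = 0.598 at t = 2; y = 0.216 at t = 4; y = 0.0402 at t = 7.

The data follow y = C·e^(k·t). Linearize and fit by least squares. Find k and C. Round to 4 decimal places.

With ln yᵢ as the transformed response and tᵢ as the regressor:
Σt = 14.0000, Σ(t)² = 70.0000, Σln y = -5.0950, Σt·ln y = -29.4899.
Equations: 70.0000·k + 14.0000·ln C = -29.4899;  14.0000·k + 4·ln C = -5.0950.
Solving (det = 84.0000): k = -0.55511, ln C = 0.66914, so C = exp(0.66914) = 1.95257.

k = -0.5551, C = 1.9526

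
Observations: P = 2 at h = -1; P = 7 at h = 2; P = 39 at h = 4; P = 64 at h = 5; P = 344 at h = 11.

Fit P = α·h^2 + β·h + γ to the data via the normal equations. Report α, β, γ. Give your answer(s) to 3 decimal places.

α = 3.016, β = -1.693, γ = -2.432

Compute the Gram sums: Σh^2·h^2 = 15539, Σh^2·h = 1527, Σh^2 = 167, Σh·h = 167, Σh = 21, Σ1 = 5.
And Σh^2·P = 43878, Σh·P = 4272, ΣP = 456.
So MᵀM·[α, β, γ]ᵀ = MᵀP: [[15539, 1527, 167]; [1527, 167, 21]; [167, 21, 5]]·[α, β, γ]ᵀ = [43878, 4272, 456]ᵀ.
Row-reducing yields α = 129857/43053, β = -24292/14351, γ = -104711/43053.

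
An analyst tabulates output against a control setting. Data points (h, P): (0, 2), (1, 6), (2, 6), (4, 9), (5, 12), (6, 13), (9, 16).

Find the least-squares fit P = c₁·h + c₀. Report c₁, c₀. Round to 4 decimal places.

The normal equations are: 163·c₁ + 27·c₀ = 336;  27·c₁ + 7·c₀ = 64.
Eliminating c₀: 7·(row 1) − 27·(row 2) gives 412·c₁ = 7·336 − 27·64 = 624, so c₁ = 156/103.
Then c₀ = (64 − 27·(156/103))/7 = 340/103.

c₁ = 1.5146, c₀ = 3.3010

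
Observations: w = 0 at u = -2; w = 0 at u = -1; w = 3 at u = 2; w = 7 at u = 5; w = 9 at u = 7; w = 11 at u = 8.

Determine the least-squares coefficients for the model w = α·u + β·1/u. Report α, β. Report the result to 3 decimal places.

AᵀA·[α, β]ᵀ = Aᵀw reads: 147·α + 6·β = 192;  6·α + (123561/78400)·β = 1557/280.
Determinant 147·(123561/78400) − 6² = 313083/1600.
α = (192·(123561/78400) − 6·(1557/280))/(313083/1600) = 2345328/1704563; β = (147·(1557/280) − 6·192)/(313083/1600) = -59480/34787.

α = 1.376, β = -1.710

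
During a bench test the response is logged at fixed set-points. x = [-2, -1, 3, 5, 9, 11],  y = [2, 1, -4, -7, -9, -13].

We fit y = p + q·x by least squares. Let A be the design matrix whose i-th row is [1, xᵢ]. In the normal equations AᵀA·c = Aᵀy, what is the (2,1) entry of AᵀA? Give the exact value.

25

Row 2 ↔ basis x, column 1 ↔ basis 1, so (AᵀA)_{2,1} = Σᵢ x = (-2)·(1) + (-1)·(1) + (3)·(1) + (5)·(1) + (9)·(1) + (11)·(1) = 25.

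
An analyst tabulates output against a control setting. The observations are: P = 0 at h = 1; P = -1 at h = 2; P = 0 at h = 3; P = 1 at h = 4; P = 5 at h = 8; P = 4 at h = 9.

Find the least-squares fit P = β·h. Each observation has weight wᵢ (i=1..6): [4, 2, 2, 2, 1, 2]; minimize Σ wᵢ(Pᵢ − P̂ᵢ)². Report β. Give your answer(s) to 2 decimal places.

β = 0.40

From the data, Σwᵢ·h·h = 288.
And Σwᵢ·h·P = 116.
Normal equations: [[288]]·[β]ᵀ = [116]ᵀ.
Hence β = 116 / 288 ≈ 0.402778.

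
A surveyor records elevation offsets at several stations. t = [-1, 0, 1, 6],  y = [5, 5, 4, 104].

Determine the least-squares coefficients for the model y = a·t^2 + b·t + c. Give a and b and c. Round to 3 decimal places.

With design matrix M, MᵀM = [[1298, 216, 38]; [216, 38, 6]; [38, 6, 4]] and Mᵀy = [3753, 623, 118]ᵀ.
Inverting the 3×3 Gram matrix, [a, b, c]ᵀ = [2707/946, -293/946, 1315/473]ᵀ.

a = 2.862, b = -0.310, c = 2.780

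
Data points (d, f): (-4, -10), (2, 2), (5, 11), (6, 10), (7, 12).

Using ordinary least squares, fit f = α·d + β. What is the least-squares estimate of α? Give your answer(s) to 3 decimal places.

α = 2.069

Setting ∂/∂α … = 0 gives: 130·α + 16·β = 243;  16·α + 5·β = 25.
Determinant 130·5 − 16² = 394.
α = (243·5 − 16·25)/394 = 815/394; β = (130·25 − 16·243)/394 = -319/197.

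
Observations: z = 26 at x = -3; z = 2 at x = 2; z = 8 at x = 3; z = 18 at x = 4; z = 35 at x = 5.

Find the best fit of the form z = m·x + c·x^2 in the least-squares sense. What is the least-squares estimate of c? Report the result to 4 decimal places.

c = 1.9436

Normal-equation sums: Σx·x = 63, Σx·x^2 = 197, Σx^2·x^2 = 1059.
For Mᵀz: Σx·z = 197, Σx^2·z = 1477.
Normal equations: [[63, 197]; [197, 1059]]·[m, c]ᵀ = [197, 1477]ᵀ.
Eliminating c: 1059·(row 1) − 197·(row 2) gives 27908·m = 1059·197 − 197·1477 = -82346, so m = -41173/13954.
Then c = (1477 − 197·(-41173/13954))/1059 = 27121/13954.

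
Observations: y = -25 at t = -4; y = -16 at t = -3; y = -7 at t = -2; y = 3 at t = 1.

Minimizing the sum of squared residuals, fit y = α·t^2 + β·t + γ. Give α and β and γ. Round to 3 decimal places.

From the data, Σt^2·t^2 = 354, Σt^2·t = -98, Σt^2 = 30, Σt·t = 30, Σt = -8, Σ1 = 4.
Right-hand side: Σt^2·y = -569, Σt·y = 165, Σy = -45.
Normal equations: [[354, -98, 30]; [-98, 30, -8]; [30, -8, 4]]·[α, β, γ]ᵀ = [-569, 165, -45]ᵀ.
Inverting the 3×3 Gram matrix, [α, β, γ]ᵀ = [-391/362, 439/181, 308/181]ᵀ.

α = -1.080, β = 2.425, γ = 1.702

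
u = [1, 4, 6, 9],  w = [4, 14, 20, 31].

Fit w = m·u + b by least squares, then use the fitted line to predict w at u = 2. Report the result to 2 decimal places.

Normal-equation sums: Σu·u = 134, Σu = 20, Σ1 = 4.
For Xᵀw: Σu·w = 459, Σw = 69.
XᵀX·[m, b]ᵀ = Xᵀw becomes [[134, 20]; [20, 4]]·[m, b]ᵀ = [459, 69]ᵀ.
Eliminating b: 4·(row 1) − 20·(row 2) gives 136·m = 4·459 − 20·69 = 456, so m = 57/17.
Then b = (69 − 20·(57/17))/4 = 33/68.
At u = 2: ŵ = (57/17)·(2) + (33/68)·(1) = 489/68.

ŵ = 7.19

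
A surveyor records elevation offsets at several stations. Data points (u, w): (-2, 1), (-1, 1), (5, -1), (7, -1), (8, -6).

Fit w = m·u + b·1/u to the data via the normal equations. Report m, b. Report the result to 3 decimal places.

With design matrix X, XᵀX = [[143, 5]; [5, 103961/78400]] and Xᵀw = [-63, -363/140]ᵀ.
det = 143·(103961/78400) − 5² = 12906423/78400.
m = ((-63)·(103961/78400) − 5·(-363/140))/(12906423/78400) = -1844381/4302141; b = (143·(-363/140) − 5·(-63))/(12906423/78400) = -1457680/4302141.

m = -0.429, b = -0.339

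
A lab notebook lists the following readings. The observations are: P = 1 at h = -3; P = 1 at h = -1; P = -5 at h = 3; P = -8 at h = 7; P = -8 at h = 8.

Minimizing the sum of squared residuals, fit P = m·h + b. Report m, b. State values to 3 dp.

Setting ∂/∂m … = 0 gives: 132·m + 14·b = -139;  14·m + 5·b = -19.
(Σh·h = 132, Σh = 14, Σ1 = 5, Σh·P = -139, ΣP = -19.)
Determinant 132·5 − 14² = 464.
m = ((-139)·5 − 14·(-19))/464 = -429/464; b = (132·(-19) − 14·(-139))/464 = -281/232.

m = -0.925, b = -1.211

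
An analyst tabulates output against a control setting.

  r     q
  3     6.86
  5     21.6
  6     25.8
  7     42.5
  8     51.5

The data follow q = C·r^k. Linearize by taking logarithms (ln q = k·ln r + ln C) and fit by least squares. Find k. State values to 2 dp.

k = 2.06

Let Y = ln q. Fitting Y = k·ln r + ln C by least squares:
AᵀA = [[15.1183, 8.5252]; [8.5252, 5]], rhs = [28.3773, 15.9399]ᵀ  (here Σln r = 8.5252, Σ(ln r)² = 15.1183, Σln q = 15.9399, Σln r·ln q = 28.3773).
Slope k = (n·Σln r·ln q − Σln r·Σln q)/(n·Σ(ln r)² − (Σln r)²) = (5·28.3773 − 8.5252·15.9399)/2.9130 = 2.05852; ln C = (Σln q − k·Σln r)/n = -0.32187.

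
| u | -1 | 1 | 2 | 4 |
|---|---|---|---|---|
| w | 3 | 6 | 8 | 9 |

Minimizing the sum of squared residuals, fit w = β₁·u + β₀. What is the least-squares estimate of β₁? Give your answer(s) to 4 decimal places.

β₁ = 1.2308

Entries of MᵀM: Σu·u = 22, Σu = 6, Σ1 = 4.
Moment sums: Σu·w = 55, Σw = 26.
Eliminating β₀: 4·(row 1) − 6·(row 2) gives 52·β₁ = 4·55 − 6·26 = 64, so β₁ = 16/13.
Then β₀ = (26 − 6·(16/13))/4 = 121/26.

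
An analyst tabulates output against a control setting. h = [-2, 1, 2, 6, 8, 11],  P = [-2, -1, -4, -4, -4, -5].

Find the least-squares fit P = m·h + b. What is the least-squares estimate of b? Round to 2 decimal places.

b = -2.25

From the data, Σh·h = 230, Σh = 26, Σ1 = 6.
Moment sums: Σh·P = -116, ΣP = -20.
Determinant 230·6 − 26² = 704.
m = ((-116)·6 − 26·(-20))/704 = -1/4; b = (230·(-20) − 26·(-116))/704 = -9/4.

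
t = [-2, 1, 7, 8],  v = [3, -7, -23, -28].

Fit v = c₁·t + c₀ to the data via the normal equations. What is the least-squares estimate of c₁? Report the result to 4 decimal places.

c₁ = -2.9783

The normal system XᵀX·[c₁, c₀]ᵀ = Xᵀv is [[118, 14]; [14, 4]]·[c₁, c₀]ᵀ = [-398, -55]ᵀ.
Determinant 118·4 − 14² = 276.
c₁ = ((-398)·4 − 14·(-55))/276 = -137/46; c₀ = (118·(-55) − 14·(-398))/276 = -153/46.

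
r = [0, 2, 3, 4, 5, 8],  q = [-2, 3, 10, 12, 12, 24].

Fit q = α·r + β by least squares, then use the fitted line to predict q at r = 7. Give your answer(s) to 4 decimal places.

q̂ = 20.5179

The normal equations are: 118·α + 22·β = 336;  22·α + 6·β = 59.
det = 118·6 − 22² = 224.
α = (336·6 − 22·59)/224 = 359/112; β = (118·59 − 22·336)/224 = -215/112.
At r = 7: q̂ = (359/112)·(7) + (-215/112)·(1) = 1149/56.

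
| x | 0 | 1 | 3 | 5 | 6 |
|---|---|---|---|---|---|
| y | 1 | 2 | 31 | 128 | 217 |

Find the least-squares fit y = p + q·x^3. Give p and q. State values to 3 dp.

p = 2.078, q = 0.999

Sums needed: Σ1 = 5, Σx^3 = 369, Σx^3·x^3 = 63011.
And Σy = 379, Σx^3·y = 63711.
So AᵀA·[p, q]ᵀ = Aᵀy: [[5, 369]; [369, 63011]]·[p, q]ᵀ = [379, 63711]ᵀ.
Δ = 5·63011 − 369² = 178894.
p = (379·63011 − 369·63711)/178894 = 185905/89447; q = (5·63711 − 369·379)/178894 = 89352/89447.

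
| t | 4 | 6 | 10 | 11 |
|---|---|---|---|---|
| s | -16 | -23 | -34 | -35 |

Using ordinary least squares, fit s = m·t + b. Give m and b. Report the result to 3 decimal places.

m = -2.748, b = -5.702

Setting ∂/∂m … = 0 gives: 273·m + 31·b = -927;  31·m + 4·b = -108.
(Σt·t = 273, Σt = 31, Σ1 = 4, Σt·s = -927, Σs = -108.)
Δ = 273·4 − 31² = 131.
m = ((-927)·4 − 31·(-108))/131 = -360/131; b = (273·(-108) − 31·(-927))/131 = -747/131.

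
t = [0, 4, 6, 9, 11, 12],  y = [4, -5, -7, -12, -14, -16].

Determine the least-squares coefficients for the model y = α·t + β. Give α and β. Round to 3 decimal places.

Sums needed: Σt·t = 398, Σt = 42, Σ1 = 6.
Moment sums: Σt·y = -516, Σy = -50.
Normal equations: [[398, 42]; [42, 6]]·[α, β]ᵀ = [-516, -50]ᵀ.
Eliminating β: 6·(row 1) − 42·(row 2) gives 624·α = 6·(-516) − 42·(-50) = -996, so α = -83/52.
Then β = ((-50) − 42·(-83/52))/6 = 443/156.

α = -1.596, β = 2.840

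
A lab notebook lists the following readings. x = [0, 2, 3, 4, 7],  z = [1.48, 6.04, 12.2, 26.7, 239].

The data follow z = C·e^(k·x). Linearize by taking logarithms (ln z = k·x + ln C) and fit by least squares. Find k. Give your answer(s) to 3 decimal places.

k = 0.729

Linearized form: ln z = k·x + ln C. From the 5 transformed points,
Σx = 16.0000, Σ(x)² = 78.0000, Σln z = 13.4530, Σx·ln z = 62.5750.
Equations: 78.0000·k + 16.0000·ln C = 62.5750;  16.0000·k + 5·ln C = 13.4530.
Solving (det = 134.0000): k = 0.72856, ln C = 0.35921.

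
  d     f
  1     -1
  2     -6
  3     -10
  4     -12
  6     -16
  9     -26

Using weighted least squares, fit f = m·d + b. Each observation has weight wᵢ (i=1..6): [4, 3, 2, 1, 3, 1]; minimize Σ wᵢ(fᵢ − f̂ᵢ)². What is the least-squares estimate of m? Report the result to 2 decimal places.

m = -2.96

With design matrix X, XᵀWX = [[239, 47]; [47, 14]] and XᵀWf = [-670, -128]ᵀ.
Δ = 239·14 − 47² = 1137.
m = ((-670)·14 − 47·(-128))/1137 = -3364/1137; b = (239·(-128) − 47·(-670))/1137 = 898/1137.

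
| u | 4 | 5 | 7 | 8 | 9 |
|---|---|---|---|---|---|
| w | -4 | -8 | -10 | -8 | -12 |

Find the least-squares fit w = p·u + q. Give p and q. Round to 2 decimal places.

Forming XᵀX = [[235, 33]; [33, 5]] and Xᵀw = [-298, -42]ᵀ gives XᵀX·[p, q]ᵀ = Xᵀw.
Eliminating q: 5·(row 1) − 33·(row 2) gives 86·p = 5·(-298) − 33·(-42) = -104, so p = -52/43.
Then q = ((-42) − 33·(-52/43))/5 = -18/43.

p = -1.21, q = -0.42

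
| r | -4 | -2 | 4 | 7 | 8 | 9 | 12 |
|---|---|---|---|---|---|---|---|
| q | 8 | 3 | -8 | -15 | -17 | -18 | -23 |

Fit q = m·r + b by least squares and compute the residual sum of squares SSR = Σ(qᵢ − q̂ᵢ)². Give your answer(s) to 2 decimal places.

SSR = 3.06

With design matrix X, XᵀX = [[374, 34]; [34, 7]] and Xᵀq = [-749, -70]ᵀ.
Δ = 374·7 − 34² = 1462.
m = ((-749)·7 − 34·(-70))/1462 = -2863/1462; b = (374·(-70) − 34·(-749))/1462 = -21/43.
Residuals: 479/731, -313/731, 235/731, -1175/1462, -618/731, 165/1462, 722/731; SSR = 4481/1462.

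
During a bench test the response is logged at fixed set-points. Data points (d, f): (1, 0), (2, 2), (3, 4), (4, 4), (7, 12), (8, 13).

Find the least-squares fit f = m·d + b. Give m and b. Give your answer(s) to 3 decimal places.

Entries of XᵀX: Σd·d = 143, Σd = 25, Σ1 = 6.
And Σd·f = 220, Σf = 35.
Normal equations: [[143, 25]; [25, 6]]·[m, b]ᵀ = [220, 35]ᵀ.
det = 143·6 − 25² = 233.
m = (220·6 − 25·35)/233 = 445/233; b = (143·35 − 25·220)/233 = -495/233.

m = 1.910, b = -2.124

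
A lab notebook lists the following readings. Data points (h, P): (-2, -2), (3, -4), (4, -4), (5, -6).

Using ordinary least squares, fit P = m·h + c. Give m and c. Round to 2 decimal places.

Setting ∂/∂m … = 0 gives: 54·m + 10·c = -54;  10·m + 4·c = -16.
(Σh·h = 54, Σh = 10, Σ1 = 4, Σh·P = -54, ΣP = -16.)
Determinant 54·4 − 10² = 116.
m = ((-54)·4 − 10·(-16))/116 = -14/29; c = (54·(-16) − 10·(-54))/116 = -81/29.

m = -0.48, c = -2.79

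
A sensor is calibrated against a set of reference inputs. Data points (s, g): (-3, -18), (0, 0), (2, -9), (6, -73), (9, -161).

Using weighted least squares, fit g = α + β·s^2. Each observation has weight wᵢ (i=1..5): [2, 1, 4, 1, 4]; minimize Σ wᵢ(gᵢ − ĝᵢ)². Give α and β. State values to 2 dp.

Forming MᵀWM = [[12, 394]; [394, 27766]] and MᵀWg = [-789, -55260]ᵀ gives MᵀWM·[α, β]ᵀ = MᵀWg.
det = 12·27766 − 394² = 177956.
α = ((-789)·27766 − 394·(-55260))/177956 = -67467/88978; β = (12·(-55260) − 394·(-789))/177956 = -176127/88978.

α = -0.76, β = -1.98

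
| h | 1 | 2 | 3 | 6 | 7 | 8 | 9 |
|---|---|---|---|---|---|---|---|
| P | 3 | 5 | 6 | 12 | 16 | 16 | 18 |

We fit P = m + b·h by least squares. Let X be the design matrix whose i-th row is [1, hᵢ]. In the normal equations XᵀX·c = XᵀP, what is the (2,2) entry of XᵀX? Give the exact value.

244

Row 2 ↔ basis h, column 2 ↔ basis h, so (XᵀX)_{2,2} = Σᵢ (h)·(h) = (1)·(1) + (2)·(2) + (3)·(3) + (6)·(6) + (7)·(7) + (8)·(8) + (9)·(9) = 244.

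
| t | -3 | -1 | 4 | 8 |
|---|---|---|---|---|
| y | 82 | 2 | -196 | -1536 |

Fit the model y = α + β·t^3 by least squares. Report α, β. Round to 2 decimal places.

From the data, Σ1 = 4, Σt^3 = 548, Σt^3·t^3 = 266970.
Right-hand side: Σy = -1648, Σt^3·y = -801192.
Normal equations: [[4, 548]; [548, 266970]]·[α, β]ᵀ = [-1648, -801192]ᵀ.
Eliminating β: 266970·(row 1) − 548·(row 2) gives 767576·α = 266970·(-1648) − 548·(-801192) = -913344, so α = -114168/95947.
Then β = ((-801192) − 548·(-114168/95947))/266970 = -287708/95947.

α = -1.19, β = -3.00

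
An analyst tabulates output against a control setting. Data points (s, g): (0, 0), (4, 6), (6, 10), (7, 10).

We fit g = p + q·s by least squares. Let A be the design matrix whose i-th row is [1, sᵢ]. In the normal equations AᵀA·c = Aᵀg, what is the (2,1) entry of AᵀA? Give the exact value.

Row 2 ↔ basis s, column 1 ↔ basis 1, so (AᵀA)_{2,1} = Σᵢ s = (0)·(1) + (4)·(1) + (6)·(1) + (7)·(1) = 17.

17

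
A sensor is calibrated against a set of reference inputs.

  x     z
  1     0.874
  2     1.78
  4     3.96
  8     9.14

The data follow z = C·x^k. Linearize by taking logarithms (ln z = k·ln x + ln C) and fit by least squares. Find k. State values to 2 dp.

Linearized form: ln z = k·ln x + ln C. From the 4 transformed points,
XᵀX = [[6.7263, 4.1589]; [4.1589, 4]], rhs = [6.9087, 4.0308]ᵀ  (here Σln x = 4.1589, Σ(ln x)² = 6.7263, Σln z = 4.0308, Σln x·ln z = 6.9087).
Slope k = (n·Σln x·ln z − Σln x·Σln z)/(n·Σ(ln x)² − (Σln x)²) = (4·6.9087 − 4.1589·4.0308)/9.6091 = 1.13131; ln C = (Σln z − k·Σln x)/n = -0.16853.

k = 1.13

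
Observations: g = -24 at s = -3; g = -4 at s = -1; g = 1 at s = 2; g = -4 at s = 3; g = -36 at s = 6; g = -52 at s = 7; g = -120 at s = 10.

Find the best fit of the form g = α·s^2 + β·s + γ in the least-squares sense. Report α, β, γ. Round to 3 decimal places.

α = -1.532, β = 3.277, γ = 0.143

From the data, Σs^2·s^2 = 13876, Σs^2·s = 1566, Σs^2 = 208, Σs·s = 208, Σs = 24, Σ1 = 7.
For Mᵀg: Σs^2·g = -16096, Σs·g = -1714, Σg = -239.
MᵀM·[α, β, γ]ᵀ = Mᵀg becomes [[13876, 1566, 208]; [1566, 208, 24]; [208, 24, 7]]·[α, β, γ]ᵀ = [-16096, -1714, -239]ᵀ.
Row-reducing yields α = -128719/84021, β = 458926/140035, γ = 59999/420105.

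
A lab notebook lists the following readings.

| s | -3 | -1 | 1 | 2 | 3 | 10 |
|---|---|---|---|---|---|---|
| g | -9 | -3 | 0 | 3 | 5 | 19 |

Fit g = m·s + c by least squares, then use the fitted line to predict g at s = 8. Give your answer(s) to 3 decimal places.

The normal equations are: 124·m + 12·c = 241;  12·m + 6·c = 15.
Eliminating c: 6·(row 1) − 12·(row 2) gives 600·m = 6·241 − 12·15 = 1266, so m = 211/100.
Then c = (15 − 12·(211/100))/6 = -43/25.
At s = 8: ĝ = (211/100)·(8) + (-43/25)·(1) = 379/25.

ĝ = 15.160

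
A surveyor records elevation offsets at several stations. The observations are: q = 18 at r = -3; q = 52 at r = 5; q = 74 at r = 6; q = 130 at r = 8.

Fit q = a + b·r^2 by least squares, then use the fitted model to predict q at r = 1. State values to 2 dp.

The normal system MᵀM·[a, b]ᵀ = Mᵀq is [[4, 134]; [134, 6098]]·[a, b]ᵀ = [274, 12446]ᵀ.
Determinant 4·6098 − 134² = 6436.
a = (274·6098 − 134·12446)/6436 = 772/1609; b = (4·12446 − 134·274)/6436 = 3267/1609.
At r = 1: q̂ = (772/1609)·(1) + (3267/1609)·(1) = 4039/1609.

q̂ = 2.51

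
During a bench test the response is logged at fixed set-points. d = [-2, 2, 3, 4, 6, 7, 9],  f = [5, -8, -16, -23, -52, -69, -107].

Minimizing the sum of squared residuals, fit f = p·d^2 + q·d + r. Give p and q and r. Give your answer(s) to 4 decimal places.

Compute the Gram sums: Σd^2·d^2 = 10627, Σd^2·d = 1379, Σd^2 = 199, Σd·d = 199, Σd = 29, Σ1 = 7.
For Aᵀf: Σd^2·f = -14444, Σd·f = -1924, Σf = -270.
Normal equations: [[10627, 1379, 199]; [1379, 199, 29]; [199, 29, 7]]·[p, q, r]ᵀ = [-14444, -1924, -270]ᵀ.
Row-reducing yields p = -7255/7029, q = -20771/7029, r = 21182/7029.

p = -1.0322, q = -2.9550, r = 3.0135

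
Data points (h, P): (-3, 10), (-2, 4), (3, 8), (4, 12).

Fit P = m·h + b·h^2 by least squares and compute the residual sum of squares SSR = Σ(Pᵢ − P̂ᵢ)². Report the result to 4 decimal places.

SSR = 2.4259

With design matrix A, AᵀA = [[38, 56]; [56, 434]] and AᵀP = [34, 370]ᵀ.
Δ = 38·434 − 56² = 13356.
m = (34·434 − 56·370)/13356 = -71/159; b = (38·370 − 56·34)/13356 = 1013/1113.
Residuals: 174/371, -198/371, 426/371, -288/371; SSR = 900/371.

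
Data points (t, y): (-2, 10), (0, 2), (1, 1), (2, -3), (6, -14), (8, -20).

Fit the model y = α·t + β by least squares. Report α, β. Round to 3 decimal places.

α = -2.923, β = 3.308

Sums needed: Σt·t = 109, Σt = 15, Σ1 = 6.
And Σt·y = -269, Σy = -24.
Normal equations: [[109, 15]; [15, 6]]·[α, β]ᵀ = [-269, -24]ᵀ.
Eliminating β: 6·(row 1) − 15·(row 2) gives 429·α = 6·(-269) − 15·(-24) = -1254, so α = -38/13.
Then β = ((-24) − 15·(-38/13))/6 = 43/13.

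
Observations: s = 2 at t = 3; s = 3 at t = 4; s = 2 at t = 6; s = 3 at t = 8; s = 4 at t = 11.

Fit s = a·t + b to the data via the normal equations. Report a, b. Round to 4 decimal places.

a = 0.2039, b = 1.4951

The normal system MᵀM·[a, b]ᵀ = Mᵀs is [[246, 32]; [32, 5]]·[a, b]ᵀ = [98, 14]ᵀ.
Determinant 246·5 − 32² = 206.
a = (98·5 − 32·14)/206 = 21/103; b = (246·14 − 32·98)/206 = 154/103.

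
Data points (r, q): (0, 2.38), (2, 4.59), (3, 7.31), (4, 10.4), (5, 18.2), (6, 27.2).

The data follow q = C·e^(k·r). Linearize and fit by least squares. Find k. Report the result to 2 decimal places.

With ln qᵢ as the transformed response and rᵢ as the regressor:
Σr = 20.0000, Σ(r)² = 90.0000, Σln q = 12.9267, Σr·ln q = 52.7091.
Equations: 90.0000·k + 20.0000·ln C = 52.7091;  20.0000·k + 6·ln C = 12.9267.
Solving (det = 140.0000): k = 0.41230, ln C = 0.78013.

k = 0.41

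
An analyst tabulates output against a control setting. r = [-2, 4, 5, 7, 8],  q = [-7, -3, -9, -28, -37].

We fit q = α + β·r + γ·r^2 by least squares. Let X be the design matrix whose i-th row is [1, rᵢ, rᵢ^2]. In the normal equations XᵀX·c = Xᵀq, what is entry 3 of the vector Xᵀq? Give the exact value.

-4041

Entry 3 ↔ basis r^2, so (Xᵀq)_{3} = Σᵢ (r^2)·qᵢ = (4)·(-7) + (16)·(-3) + (25)·(-9) + (49)·(-28) + (64)·(-37) = -4041.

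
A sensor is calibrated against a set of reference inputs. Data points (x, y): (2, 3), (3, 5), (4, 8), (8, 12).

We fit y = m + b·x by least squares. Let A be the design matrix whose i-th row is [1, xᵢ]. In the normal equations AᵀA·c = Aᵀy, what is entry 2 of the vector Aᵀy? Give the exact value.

149

Entry 2 ↔ basis x, so (Aᵀy)_{2} = Σᵢ (x)·yᵢ = (2)·(3) + (3)·(5) + (4)·(8) + (8)·(12) = 149.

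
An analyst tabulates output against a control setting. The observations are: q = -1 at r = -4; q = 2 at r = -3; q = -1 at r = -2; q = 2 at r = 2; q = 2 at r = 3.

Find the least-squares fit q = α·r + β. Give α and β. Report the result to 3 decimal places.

With design matrix A, AᵀA = [[42, -4]; [-4, 5]] and Aᵀq = [10, 4]ᵀ.
det = 42·5 − (-4)² = 194.
α = (10·5 − (-4)·4)/194 = 33/97; β = (42·4 − (-4)·10)/194 = 104/97.

α = 0.340, β = 1.072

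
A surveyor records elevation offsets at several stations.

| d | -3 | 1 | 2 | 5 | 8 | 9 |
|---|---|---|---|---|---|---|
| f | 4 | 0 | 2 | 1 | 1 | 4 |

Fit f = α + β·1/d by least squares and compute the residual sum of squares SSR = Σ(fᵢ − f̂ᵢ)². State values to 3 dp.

The normal equations are: 6·α + (577/360)·β = 12;  (577/360)·α + (185209/129600)·β = 157/360.
(Σ1 = 6, Σ1/d = 577/360, Σ1/d·1/d = 185209/129600, Σf = 12, Σ1/d·f = 157/360.)
det = 6·(185209/129600) − (577/360)² = 31133/5184.
α = (12·(185209/129600) − (577/360)·(157/360))/(31133/5184) = 2131919/778325; β = (6·(157/360) − (577/360)·12)/(31133/5184) = -430704/155665.
Residuals: 263541/778325, 21601/778325, 501491/778325, -184578/155665, -1084404/778325, 1220661/778325; SSR = 4932496/778325.

SSR = 6.337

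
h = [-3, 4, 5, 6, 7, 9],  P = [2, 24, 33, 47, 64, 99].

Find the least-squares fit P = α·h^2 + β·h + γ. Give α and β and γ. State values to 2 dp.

α = 1.02, β = 2.00, γ = -1.15

Normal-equation sums: Σh^2·h^2 = 11220, Σh^2·h = 1450, Σh^2 = 216, Σh·h = 216, Σh = 28, Σ1 = 6.
For MᵀP: Σh^2·P = 14074, Σh·P = 1876, ΣP = 269.
MᵀM·[α, β, γ]ᵀ = MᵀP becomes [[11220, 1450, 216]; [1450, 216, 28]; [216, 28, 6]]·[α, β, γ]ᵀ = [14074, 1876, 269]ᵀ.
Row-reducing yields α = 75209/73893, β = 49299/24631, γ = -169681/147786.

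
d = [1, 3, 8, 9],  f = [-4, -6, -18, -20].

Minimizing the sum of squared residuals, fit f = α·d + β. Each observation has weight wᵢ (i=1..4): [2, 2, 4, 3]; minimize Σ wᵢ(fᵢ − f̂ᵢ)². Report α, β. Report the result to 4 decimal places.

α = -2.1115, β = -0.9574

The normal equations are: 519·α + 67·β = -1160;  67·α + 11·β = -152.
Eliminating β: 11·(row 1) − 67·(row 2) gives 1220·α = 11·(-1160) − 67·(-152) = -2576, so α = -644/305.
Then β = ((-152) − 67·(-644/305))/11 = -292/305.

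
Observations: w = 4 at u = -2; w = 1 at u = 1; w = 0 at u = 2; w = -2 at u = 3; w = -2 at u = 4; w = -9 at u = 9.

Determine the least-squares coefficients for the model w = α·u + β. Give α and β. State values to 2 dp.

Compute the Gram sums: Σu·u = 115, Σu = 17, Σ1 = 6.
Right-hand side: Σu·w = -102, Σw = -8.
Eliminating β: 6·(row 1) − 17·(row 2) gives 401·α = 6·(-102) − 17·(-8) = -476, so α = -476/401.
Then β = ((-8) − 17·(-476/401))/6 = 814/401.

α = -1.19, β = 2.03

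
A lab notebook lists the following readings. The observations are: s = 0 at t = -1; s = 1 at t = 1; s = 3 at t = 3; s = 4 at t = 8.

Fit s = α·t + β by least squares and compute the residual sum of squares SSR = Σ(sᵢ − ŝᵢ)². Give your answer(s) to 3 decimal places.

SSR = 1.061

Setting ∂/∂α … = 0 gives: 75·α + 11·β = 42;  11·α + 4·β = 8.
Δ = 75·4 − 11² = 179.
α = (42·4 − 11·8)/179 = 80/179; β = (75·8 − 11·42)/179 = 138/179.
Residuals: -58/179, -39/179, 159/179, -62/179; SSR = 190/179.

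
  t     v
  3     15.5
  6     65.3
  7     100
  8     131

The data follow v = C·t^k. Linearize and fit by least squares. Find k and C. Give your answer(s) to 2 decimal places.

k = 2.18, C = 1.40

Let Y = ln v. Fitting Y = k·ln t + ln C by least squares:
Σln t = 6.9157, Σ(ln t)² = 12.5280, Σln v = 16.4002, Σln t·ln v = 29.5978.
Equations: 12.5280·k + 6.9157·ln C = 29.5978;  6.9157·k + 4·ln C = 16.4002.
Slope k = (n·Σln t·ln v − Σln t·Σln v)/(n·Σ(ln t)² − (Σln t)²) = (4·29.5978 − 6.9157·16.4002)/2.2847 = 2.17616; ln C = (Σln v − k·Σln t)/n = 0.33762, so C = exp(0.33762) = 1.40161.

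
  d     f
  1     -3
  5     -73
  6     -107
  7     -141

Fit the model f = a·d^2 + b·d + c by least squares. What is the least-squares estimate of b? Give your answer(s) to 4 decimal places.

Forming MᵀM = [[4323, 685, 111]; [685, 111, 19]; [111, 19, 4]] and Mᵀf = [-12589, -1997, -324]ᵀ gives MᵀM·[a, b, c]ᵀ = Mᵀf.
Solving the 3×3 system (Gaussian elimination) gives a = -219/82, b = -145/82, c = 62/41.

b = -1.7683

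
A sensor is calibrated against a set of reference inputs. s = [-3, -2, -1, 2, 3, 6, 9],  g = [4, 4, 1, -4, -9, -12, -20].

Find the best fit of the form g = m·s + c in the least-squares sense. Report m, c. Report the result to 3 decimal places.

m = -2.034, c = -1.074

Setting ∂/∂m … = 0 gives: 144·m + 14·c = -308;  14·m + 7·c = -36.
Δ = 144·7 − 14² = 812.
m = ((-308)·7 − 14·(-36))/812 = -59/29; c = (144·(-36) − 14·(-308))/812 = -218/203.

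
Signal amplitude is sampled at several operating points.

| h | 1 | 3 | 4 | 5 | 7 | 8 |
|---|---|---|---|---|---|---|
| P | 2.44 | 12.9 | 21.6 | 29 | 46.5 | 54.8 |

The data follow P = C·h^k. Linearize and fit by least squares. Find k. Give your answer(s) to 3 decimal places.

k = 1.509

Taking logs, ln P = k·ln h + ln C, so regress ln P on ln h.
AᵀA = [[13.8297, 8.1197]; [8.1197, 6]], rhs = [28.2852, 17.7324]ᵀ  (here Σln h = 8.1197, Σ(ln h)² = 13.8297, Σln P = 17.7324, Σln h·ln P = 28.2852).
Slope k = (n·Σln h·ln P − Σln h·Σln P)/(n·Σ(ln h)² − (Σln h)²) = (6·28.2852 − 8.1197·17.7324)/17.0487 = 1.50919; ln C = (Σln P − k·Σln h)/n = 0.91303.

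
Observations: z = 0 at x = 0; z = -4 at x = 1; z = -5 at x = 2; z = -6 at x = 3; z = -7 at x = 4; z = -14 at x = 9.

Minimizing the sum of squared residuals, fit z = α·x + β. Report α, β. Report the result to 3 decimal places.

Sums needed: Σx·x = 111, Σx = 19, Σ1 = 6.
For Mᵀz: Σx·z = -186, Σz = -36.
MᵀM·[α, β]ᵀ = Mᵀz becomes [[111, 19]; [19, 6]]·[α, β]ᵀ = [-186, -36]ᵀ.
Eliminating β: 6·(row 1) − 19·(row 2) gives 305·α = 6·(-186) − 19·(-36) = -432, so α = -432/305.
Then β = ((-36) − 19·(-432/305))/6 = -462/305.

α = -1.416, β = -1.515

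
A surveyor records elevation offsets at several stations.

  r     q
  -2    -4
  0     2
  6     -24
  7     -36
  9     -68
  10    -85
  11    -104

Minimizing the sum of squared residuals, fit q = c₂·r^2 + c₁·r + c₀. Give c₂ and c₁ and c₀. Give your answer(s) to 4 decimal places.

c₂ = -1.0348, c₁ = 1.5994, c₀ = 2.8629

From the data, Σr^2·r^2 = 34915, Σr^2·r = 3611, Σr^2 = 391, Σr·r = 391, Σr = 41, Σ1 = 7.
Moment sums: Σr^2·q = -29236, Σr·q = -2994, Σq = -319.
So AᵀA·[c₂, c₁, c₀]ᵀ = Aᵀq: [[34915, 3611, 391]; [3611, 391, 41]; [391, 41, 7]]·[c₂, c₁, c₀]ᵀ = [-29236, -2994, -319]ᵀ.
Solving the 3×3 system (Gaussian elimination) gives c₂ = -14473/13986, c₁ = 22369/13986, c₀ = 2860/999.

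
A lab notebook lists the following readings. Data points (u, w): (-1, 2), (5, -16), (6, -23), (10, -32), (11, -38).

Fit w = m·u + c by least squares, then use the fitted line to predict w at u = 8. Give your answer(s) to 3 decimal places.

ŵ = -27.240

Sums needed: Σu·u = 283, Σu = 31, Σ1 = 5.
Right-hand side: Σu·w = -958, Σw = -107.
Normal equations: [[283, 31]; [31, 5]]·[m, c]ᵀ = [-958, -107]ᵀ.
det = 283·5 − 31² = 454.
m = ((-958)·5 − 31·(-107))/454 = -1473/454; c = (283·(-107) − 31·(-958))/454 = -583/454.
At u = 8: ŵ = (-1473/454)·(8) + (-583/454)·(1) = -12367/454.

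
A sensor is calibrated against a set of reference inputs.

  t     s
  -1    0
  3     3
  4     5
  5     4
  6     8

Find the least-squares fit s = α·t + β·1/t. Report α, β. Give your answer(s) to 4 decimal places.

The normal system XᵀX·[α, β]ᵀ = Xᵀs is [[87, 5]; [5, 4469/3600]]·[α, β]ᵀ = [97, 263/60]ᵀ.
Eliminating β: (4469/3600)·(row 1) − 5·(row 2) gives (99601/1200)·α = (4469/3600)·97 − 5·(263/60) = 354593/3600, so α = 354593/298803.
Then β = ((263/60) − 5·(354593/298803))/(4469/3600) = -124380/99601.

α = 1.1867, β = -1.2488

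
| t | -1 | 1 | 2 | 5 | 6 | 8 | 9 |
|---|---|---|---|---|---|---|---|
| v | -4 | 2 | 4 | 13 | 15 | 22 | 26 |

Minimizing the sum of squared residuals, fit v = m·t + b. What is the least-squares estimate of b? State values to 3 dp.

The normal system XᵀX·[m, b]ᵀ = Xᵀv is [[212, 30]; [30, 7]]·[m, b]ᵀ = [579, 78]ᵀ.
Determinant 212·7 − 30² = 584.
m = (579·7 − 30·78)/584 = 1713/584; b = (212·78 − 30·579)/584 = -417/292.

b = -1.428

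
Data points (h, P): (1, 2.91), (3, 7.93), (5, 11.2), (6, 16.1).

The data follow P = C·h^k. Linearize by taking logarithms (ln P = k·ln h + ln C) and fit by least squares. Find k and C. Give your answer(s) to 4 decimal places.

k = 0.9083, C = 2.8908

With ln Pᵢ as the transformed response and ln hᵢ as the regressor:
XᵀX = [[7.0076, 4.4998]; [4.4998, 4]], rhs = [11.1421, 8.3335]ᵀ  (here Σln h = 4.4998, Σ(ln h)² = 7.0076, Σln P = 8.3335, Σln h·ln P = 11.1421).
Slope k = (n·Σln h·ln P − Σln h·Σln P)/(n·Σ(ln h)² − (Σln h)²) = (4·11.1421 − 4.4998·8.3335)/7.7823 = 0.90835; ln C = (Σln P − k·Σln h)/n = 1.06154, so C = exp(1.06154) = 2.89082.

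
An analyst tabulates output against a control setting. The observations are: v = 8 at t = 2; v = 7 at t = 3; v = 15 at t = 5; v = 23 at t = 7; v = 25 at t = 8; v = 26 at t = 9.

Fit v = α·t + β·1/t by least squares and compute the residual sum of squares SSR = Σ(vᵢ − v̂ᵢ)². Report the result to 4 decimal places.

SSR = 13.0659

Forming MᵀM = [[232, 6]; [6, 2854441/6350400]] and Mᵀv = [707, 9391/504]ᵀ gives MᵀM·[α, β]ᵀ = Mᵀv.
Determinant 232·(2854441/6350400) − 6² = 54201989/793800.
α = (707·(2854441/6350400) − 6·(9391/504))/(54201989/793800) = 1308130187/433615912; β = (232·(9391/504) − 6·707)/(54201989/793800) = 64171800/54201989.
Residuals: 297989861/216807956, -1060203977/433615912, -139087135/433615912, 742915467/433615912, 38898063/54201989, -556199571/433615912; SSR = 5665582407/433615912.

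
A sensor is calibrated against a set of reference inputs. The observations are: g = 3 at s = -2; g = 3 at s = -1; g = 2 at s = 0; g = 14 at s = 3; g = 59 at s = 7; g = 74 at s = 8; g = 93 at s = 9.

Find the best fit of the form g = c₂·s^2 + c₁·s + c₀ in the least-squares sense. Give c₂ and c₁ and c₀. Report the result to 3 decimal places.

c₂ = 0.994, c₁ = 1.123, c₀ = 2.042

With design matrix A, AᵀA = [[13156, 1602, 208]; [1602, 208, 24]; [208, 24, 7]] and Aᵀg = [15301, 1875, 248]ᵀ.
Inverting the 3×3 Gram matrix, [c₂, c₁, c₀]ᵀ = [302131/303954, 113789/101318, 44332/21711]ᵀ.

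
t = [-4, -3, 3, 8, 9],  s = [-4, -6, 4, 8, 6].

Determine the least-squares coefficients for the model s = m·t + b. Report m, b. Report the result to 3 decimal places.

m = 0.986, b = -0.964

AᵀA·[m, b]ᵀ = Aᵀs reads: 179·m + 13·b = 164;  13·m + 5·b = 8.
(Σt·t = 179, Σt = 13, Σ1 = 5, Σt·s = 164, Σs = 8.)
Determinant 179·5 − 13² = 726.
m = (164·5 − 13·8)/726 = 358/363; b = (179·8 − 13·164)/726 = -350/363.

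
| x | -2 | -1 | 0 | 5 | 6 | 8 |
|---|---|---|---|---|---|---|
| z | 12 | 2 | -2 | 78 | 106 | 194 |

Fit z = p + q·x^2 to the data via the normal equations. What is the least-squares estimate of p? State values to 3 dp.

AᵀA·[p, q]ᵀ = Aᵀz reads: 6·p + 130·q = 390;  130·p + 6034·q = 18232.
det = 6·6034 − 130² = 19304.
p = (390·6034 − 130·18232)/19304 = -4225/4826; q = (6·18232 − 130·390)/19304 = 14673/4826.

p = -0.875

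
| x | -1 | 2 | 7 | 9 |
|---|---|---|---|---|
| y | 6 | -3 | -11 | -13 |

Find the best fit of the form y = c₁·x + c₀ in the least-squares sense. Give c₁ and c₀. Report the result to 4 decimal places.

Compute the Gram sums: Σx·x = 135, Σx = 17, Σ1 = 4.
And Σx·y = -206, Σy = -21.
Eliminating c₀: 4·(row 1) − 17·(row 2) gives 251·c₁ = 4·(-206) − 17·(-21) = -467, so c₁ = -467/251.
Then c₀ = ((-21) − 17·(-467/251))/4 = 667/251.

c₁ = -1.8606, c₀ = 2.6574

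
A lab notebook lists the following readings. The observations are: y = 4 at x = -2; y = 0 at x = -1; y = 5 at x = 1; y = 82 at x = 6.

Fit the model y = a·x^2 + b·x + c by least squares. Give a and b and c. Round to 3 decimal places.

Normal-equation sums: Σx^2·x^2 = 1314, Σx^2·x = 208, Σx^2 = 42, Σx·x = 42, Σx = 4, Σ1 = 4.
Moment sums: Σx^2·y = 2973, Σx·y = 489, Σy = 91.
MᵀM·[a, b, c]ᵀ = Mᵀy becomes [[1314, 208, 42]; [208, 42, 4]; [42, 4, 4]]·[a, b, c]ᵀ = [2973, 489, 91]ᵀ.
Solving the 3×3 system (Gaussian elimination) gives a = 10597/5618, b = 12549/5618, c = 1996/2809.

a = 1.886, b = 2.234, c = 0.711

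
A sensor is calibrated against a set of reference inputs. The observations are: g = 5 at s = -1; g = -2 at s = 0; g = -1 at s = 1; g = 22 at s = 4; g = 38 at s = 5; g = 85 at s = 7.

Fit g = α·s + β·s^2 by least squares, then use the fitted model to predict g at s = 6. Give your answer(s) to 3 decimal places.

ĝ = 59.417

Setting ∂/∂α … = 0 gives: 92·α + 532·β = 867;  532·α + 3284·β = 5471.
(Σs·s = 92, Σs·s^2 = 532, Σs^2·s^2 = 3284, Σs·g = 867, Σs^2·g = 5471.)
Determinant 92·3284 − 532² = 19104.
α = (867·3284 − 532·5471)/19104 = -3959/1194; β = (92·5471 − 532·867)/19104 = 5261/2388.
At s = 6: ĝ = (-3959/1194)·(6) + (5261/2388)·(36) = 11824/199.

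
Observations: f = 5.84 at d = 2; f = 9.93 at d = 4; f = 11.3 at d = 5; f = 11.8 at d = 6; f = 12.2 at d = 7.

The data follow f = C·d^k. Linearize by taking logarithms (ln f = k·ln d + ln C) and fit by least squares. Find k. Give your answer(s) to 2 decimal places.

Taking logs, ln f = k·ln d + ln C, so regress ln f on ln d.
AᵀA = [[11.9895, 7.4265]; [7.4265, 5]], rhs = [17.5979, 11.4546]ᵀ  (here Σln d = 7.4265, Σ(ln d)² = 11.9895, Σln f = 11.4546, Σln d·ln f = 17.5979).
Solving (det = 4.7940): k = 0.60935, ln C = 1.38585.

k = 0.61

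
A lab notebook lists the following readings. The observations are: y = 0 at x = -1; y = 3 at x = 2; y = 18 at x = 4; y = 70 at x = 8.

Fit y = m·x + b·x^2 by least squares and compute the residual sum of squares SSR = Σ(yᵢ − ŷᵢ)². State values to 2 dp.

Sums needed: Σx·x = 85, Σx·x^2 = 583, Σx^2·x^2 = 4369.
For Aᵀy: Σx·y = 638, Σx^2·y = 4780.
Normal equations: [[85, 583]; [583, 4369]]·[m, b]ᵀ = [638, 4780]ᵀ.
Determinant 85·4369 − 583² = 31476.
m = (638·4369 − 583·4780)/31476 = 341/15738; b = (85·4780 − 583·638)/31476 = 17173/15738.
Residuals: -8416/7869, -11080/7869, 1192/2623, -70/7869; SSR = 26228/7869.

SSR = 3.33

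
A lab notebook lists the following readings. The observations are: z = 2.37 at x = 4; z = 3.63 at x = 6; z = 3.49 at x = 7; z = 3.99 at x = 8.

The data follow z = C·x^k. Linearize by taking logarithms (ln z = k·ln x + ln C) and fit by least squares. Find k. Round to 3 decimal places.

Linearized form: ln z = k·ln x + ln C. From the 4 transformed points,
Σln x = 7.2034, Σ(ln x)² = 13.2429, Σln z = 4.7858, Σln x·ln z = 8.8159.
Normal system: [[13.2429, 7.2034]; [7.2034, 4]]·[k, ln C]ᵀ = [8.8159, 4.7858]ᵀ.
Solving (det = 1.0824): k = 0.72943, ln C = -0.11715.

k = 0.729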